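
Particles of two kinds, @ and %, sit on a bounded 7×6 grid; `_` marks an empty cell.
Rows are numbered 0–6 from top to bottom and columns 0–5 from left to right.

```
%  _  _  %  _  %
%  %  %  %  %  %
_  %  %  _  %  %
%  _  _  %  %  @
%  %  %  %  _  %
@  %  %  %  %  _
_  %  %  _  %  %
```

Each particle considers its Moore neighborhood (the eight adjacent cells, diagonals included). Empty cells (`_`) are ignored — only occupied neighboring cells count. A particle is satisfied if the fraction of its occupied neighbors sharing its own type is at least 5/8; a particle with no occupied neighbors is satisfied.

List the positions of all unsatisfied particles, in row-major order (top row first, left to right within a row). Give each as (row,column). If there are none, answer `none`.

(3,5), (5,0)

Row 0: (0,0)% 2/2 ✓ · (0,3)% 3/3 ✓ · (0,5)% 2/2 ✓
Row 1: (1,0)% 3/3 ✓ · (1,1)% 5/5 ✓ · (1,2)% 5/5 ✓ · (1,3)% 5/5 ✓ · (1,4)% 6/6 ✓ · (1,5)% 4/4 ✓
Row 2: (2,1)% 5/5 ✓ · (2,2)% 5/5 ✓ · (2,4)% 6/7 ✓ · (2,5)% 4/5 ✓
Row 3: (3,0)% 3/3 ✓ · (3,3)% 5/5 ✓ · (3,4)% 5/6 ✓ · (3,5)@ 0/4 ✗
Row 4: (4,0)% 3/4 ✓ · (4,1)% 5/6 ✓ · (4,2)% 6/6 ✓ · (4,3)% 6/6 ✓ · (4,5)% 2/3 ✓
Row 5: (5,0)@ 0/4 ✗ · (5,1)% 6/7 ✓ · (5,2)% 7/7 ✓ · (5,3)% 6/6 ✓ · (5,4)% 5/5 ✓
Row 6: (6,1)% 3/4 ✓ · (6,2)% 4/4 ✓ · (6,4)% 3/3 ✓ · (6,5)% 2/2 ✓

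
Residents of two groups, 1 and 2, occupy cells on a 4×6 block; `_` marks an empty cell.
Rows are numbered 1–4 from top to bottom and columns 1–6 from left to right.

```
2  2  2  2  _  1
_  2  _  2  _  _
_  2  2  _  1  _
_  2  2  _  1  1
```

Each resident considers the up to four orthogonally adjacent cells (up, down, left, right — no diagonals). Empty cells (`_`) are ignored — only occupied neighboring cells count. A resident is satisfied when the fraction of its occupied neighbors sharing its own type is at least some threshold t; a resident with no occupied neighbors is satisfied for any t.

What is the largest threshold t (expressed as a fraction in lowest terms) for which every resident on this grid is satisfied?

(1,1)2 1/1
(1,2)2 3/3
(1,3)2 2/2
(1,4)2 2/2
(1,6)1 — no occupied neighbors
(2,2)2 2/2
(2,4)2 1/1
(3,2)2 3/3
(3,3)2 2/2
(3,5)1 1/1
(4,2)2 2/2
(4,3)2 2/2
(4,5)1 2/2
(4,6)1 1/1
The smallest same-type fraction is 1/1 at (1,1), which reduces to 1/1. Any threshold above that leaves this resident unsatisfied.

1/1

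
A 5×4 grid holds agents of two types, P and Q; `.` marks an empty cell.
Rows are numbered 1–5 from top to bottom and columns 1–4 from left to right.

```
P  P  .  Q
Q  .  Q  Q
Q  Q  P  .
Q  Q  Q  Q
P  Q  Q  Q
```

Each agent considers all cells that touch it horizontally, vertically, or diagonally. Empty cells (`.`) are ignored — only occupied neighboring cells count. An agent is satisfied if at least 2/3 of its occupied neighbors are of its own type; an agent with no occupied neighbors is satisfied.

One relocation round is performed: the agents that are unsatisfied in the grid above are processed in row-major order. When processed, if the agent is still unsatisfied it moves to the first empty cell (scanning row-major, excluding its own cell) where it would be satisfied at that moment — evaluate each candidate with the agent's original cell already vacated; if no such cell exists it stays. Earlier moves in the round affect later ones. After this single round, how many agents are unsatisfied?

3

Initially unsatisfied (in order): (1,1), (1,2), (2,1), (2,3), (3,3), (5,1).
  (1,1): no empty cell satisfies it; stays.
  (1,2): no empty cell satisfies it; stays.
  (2,1) → (1,3).
  (2,3): now satisfied by earlier moves; stays.
  (3,3): no empty cell satisfies it; stays.
  (5,1): no empty cell satisfies it; stays.
Resulting grid:
P P Q Q
. . Q Q
Q Q P .
Q Q Q Q
P Q Q Q
Unsatisfied now: (1,2), (3,3), (5,1).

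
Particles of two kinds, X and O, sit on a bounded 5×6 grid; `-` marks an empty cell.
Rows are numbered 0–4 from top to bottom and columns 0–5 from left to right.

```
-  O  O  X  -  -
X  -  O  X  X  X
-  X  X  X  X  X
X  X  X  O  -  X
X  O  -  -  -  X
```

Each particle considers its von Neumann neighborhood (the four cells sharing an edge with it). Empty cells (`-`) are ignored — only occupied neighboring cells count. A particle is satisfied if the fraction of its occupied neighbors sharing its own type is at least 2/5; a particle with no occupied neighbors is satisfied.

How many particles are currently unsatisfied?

(0,1)O 1/1 ok
(0,2)O 2/3 ok
(0,3)X 1/2 ok
(1,0)X 0/0 ok
(1,2)O 1/3 unhappy
(1,3)X 3/4 ok
(1,4)X 3/3 ok
(1,5)X 2/2 ok
(2,1)X 2/2 ok
(2,2)X 3/4 ok
(2,3)X 3/4 ok
(2,4)X 3/3 ok
(2,5)X 3/3 ok
(3,0)X 2/2 ok
(3,1)X 3/4 ok
(3,2)X 2/3 ok
(3,3)O 0/2 unhappy
(3,5)X 2/2 ok
(4,0)X 1/2 ok
(4,1)O 0/2 unhappy
(4,5)X 1/1 ok
Unsatisfied: (1,2), (3,3), (4,1) — 3 in total.

3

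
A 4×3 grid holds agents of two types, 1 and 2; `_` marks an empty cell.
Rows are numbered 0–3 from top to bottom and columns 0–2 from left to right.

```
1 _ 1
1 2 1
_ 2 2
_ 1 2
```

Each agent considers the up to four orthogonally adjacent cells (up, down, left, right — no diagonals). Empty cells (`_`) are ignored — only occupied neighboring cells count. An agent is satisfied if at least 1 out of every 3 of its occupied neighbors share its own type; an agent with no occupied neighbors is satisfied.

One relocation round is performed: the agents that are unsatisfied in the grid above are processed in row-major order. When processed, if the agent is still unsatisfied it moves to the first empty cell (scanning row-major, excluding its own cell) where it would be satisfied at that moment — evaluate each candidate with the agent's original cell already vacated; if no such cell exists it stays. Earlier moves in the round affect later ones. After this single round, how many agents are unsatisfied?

1

Initially unsatisfied (in order): (3,1).
  (3,1) → (0,1).
Resulting grid:
1 1 1
1 2 1
_ 2 2
_ _ 2
Unsatisfied now: (1,1).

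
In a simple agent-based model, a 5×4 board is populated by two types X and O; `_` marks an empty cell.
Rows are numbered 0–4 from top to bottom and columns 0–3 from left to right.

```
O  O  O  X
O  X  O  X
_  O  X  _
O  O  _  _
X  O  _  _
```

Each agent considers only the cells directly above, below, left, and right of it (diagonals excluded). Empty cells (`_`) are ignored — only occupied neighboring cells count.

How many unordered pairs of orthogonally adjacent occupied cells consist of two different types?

Scan each occupied cell's neighbors to the right and below so each pair is counted once.
From row 0: 2 unlike of 7 pairs (running 2/7).
From row 1: 5 unlike of 5 pairs (running 7/12).
From row 2: 1 unlike of 2 pairs (running 8/14).
From row 3: 1 unlike of 3 pairs (running 9/17).
From row 4: 1 unlike of 1 pairs (running 10/18).
Total adjacent occupied pairs: 18; unlike-type pairs: 10.

10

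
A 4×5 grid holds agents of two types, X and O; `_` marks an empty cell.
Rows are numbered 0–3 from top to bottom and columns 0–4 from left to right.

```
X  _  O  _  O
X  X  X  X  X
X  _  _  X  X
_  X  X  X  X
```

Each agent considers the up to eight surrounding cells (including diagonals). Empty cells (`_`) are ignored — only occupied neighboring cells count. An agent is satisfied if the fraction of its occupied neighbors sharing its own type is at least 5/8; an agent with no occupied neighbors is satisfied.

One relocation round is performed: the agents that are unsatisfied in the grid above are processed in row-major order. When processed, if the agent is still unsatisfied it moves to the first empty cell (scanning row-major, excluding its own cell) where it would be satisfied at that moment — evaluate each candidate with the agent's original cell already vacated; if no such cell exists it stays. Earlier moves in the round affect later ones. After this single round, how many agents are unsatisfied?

2

Initially unsatisfied (in order): (0,2), (0,4).
  (0,2): no empty cell satisfies it; stays.
  (0,4): no empty cell satisfies it; stays.
Resulting grid:
X _ O _ O
X X X X X
X _ _ X X
_ X X X X
Unsatisfied now: (0,2), (0,4).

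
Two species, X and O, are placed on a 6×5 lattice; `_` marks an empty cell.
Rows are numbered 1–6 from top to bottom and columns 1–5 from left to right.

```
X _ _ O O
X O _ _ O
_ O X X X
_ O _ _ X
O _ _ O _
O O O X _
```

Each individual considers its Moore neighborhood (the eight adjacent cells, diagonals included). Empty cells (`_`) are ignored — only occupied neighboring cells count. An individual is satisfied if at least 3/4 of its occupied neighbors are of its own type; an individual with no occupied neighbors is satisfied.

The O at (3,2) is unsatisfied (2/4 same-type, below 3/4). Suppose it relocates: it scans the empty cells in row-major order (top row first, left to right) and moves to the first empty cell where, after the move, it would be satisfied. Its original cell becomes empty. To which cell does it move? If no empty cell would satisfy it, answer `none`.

Vacating (3,2). Empty cells in order:
  (1,2): 1/3 same-type → still unsatisfied.
  (1,3): 2/2 same-type → satisfied — stop here.

(1,3)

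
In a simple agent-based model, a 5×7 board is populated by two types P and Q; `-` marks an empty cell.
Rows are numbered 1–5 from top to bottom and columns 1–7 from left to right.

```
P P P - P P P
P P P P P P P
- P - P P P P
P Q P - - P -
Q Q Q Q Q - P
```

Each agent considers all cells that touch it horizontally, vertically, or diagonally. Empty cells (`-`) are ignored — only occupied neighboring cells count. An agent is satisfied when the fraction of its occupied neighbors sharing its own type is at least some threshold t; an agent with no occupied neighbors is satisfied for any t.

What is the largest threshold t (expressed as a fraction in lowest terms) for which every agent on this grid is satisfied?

1/4

(1,1)P 3/3
(1,2)P 5/5
(1,3)P 4/4
(1,5)P 4/4
(1,6)P 5/5
(1,7)P 3/3
(2,1)P 4/4
(2,2)P 6/6
(2,3)P 6/6
(2,4)P 6/6
(2,5)P 7/7
(2,6)P 8/8
(2,7)P 5/5
(3,2)P 5/6
(3,4)P 5/5
(3,5)P 6/6
(3,6)P 6/6
(3,7)P 4/4
(4,1)P 1/4
(4,2)Q 3/6
(4,3)P 2/6
(4,6)P 4/5
(5,1)Q 2/3
(5,2)Q 3/5
(5,3)Q 3/4
(5,4)Q 2/3
(5,5)Q 1/2
(5,7)P 1/1
The smallest same-type fraction is 1/4 at (4,1), which reduces to 1/4. Any threshold above that leaves this agent unsatisfied.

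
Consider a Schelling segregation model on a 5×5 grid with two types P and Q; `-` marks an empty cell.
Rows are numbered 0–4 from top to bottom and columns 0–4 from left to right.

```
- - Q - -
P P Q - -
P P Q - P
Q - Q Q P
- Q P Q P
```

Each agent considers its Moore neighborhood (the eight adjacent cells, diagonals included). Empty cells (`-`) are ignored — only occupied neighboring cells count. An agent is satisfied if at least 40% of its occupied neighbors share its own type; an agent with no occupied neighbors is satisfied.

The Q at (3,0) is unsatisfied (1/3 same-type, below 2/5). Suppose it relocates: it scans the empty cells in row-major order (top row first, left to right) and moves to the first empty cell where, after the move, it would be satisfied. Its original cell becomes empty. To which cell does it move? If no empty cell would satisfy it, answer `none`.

Vacating (3,0). Empty cells in order:
  (0,0): 0/2 same-type → still unsatisfied.
  (0,1): 2/4 same-type → satisfied — stop here.

(0,1)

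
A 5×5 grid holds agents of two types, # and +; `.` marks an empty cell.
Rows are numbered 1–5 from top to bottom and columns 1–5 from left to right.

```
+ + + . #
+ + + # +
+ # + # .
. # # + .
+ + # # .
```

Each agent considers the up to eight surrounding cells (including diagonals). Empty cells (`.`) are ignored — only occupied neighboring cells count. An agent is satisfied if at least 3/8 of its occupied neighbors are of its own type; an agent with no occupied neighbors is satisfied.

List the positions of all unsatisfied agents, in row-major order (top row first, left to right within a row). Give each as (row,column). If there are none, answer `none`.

(2,4), (2,5), (3,2), (3,4), (4,4), (5,2)

(1,1)+ 3/3 ✓
(1,2)+ 5/5 ✓
(1,3)+ 3/4 ✓
(1,5)# 1/2 ✓
(2,1)+ 4/5 ✓
(2,2)+ 7/8 ✓
(2,3)+ 4/7 ✓
(2,4)# 2/6 ✗
(2,5)+ 0/3 ✗
(3,1)+ 2/4 ✓
(3,2)# 2/7 ✗
(3,3)+ 3/8 ✓
(3,4)# 2/6 ✗
(4,2)# 3/7 ✓
(4,3)# 5/8 ✓
(4,4)+ 1/5 ✗
(5,1)+ 1/2 ✓
(5,2)+ 1/4 ✗
(5,3)# 3/5 ✓
(5,4)# 2/3 ✓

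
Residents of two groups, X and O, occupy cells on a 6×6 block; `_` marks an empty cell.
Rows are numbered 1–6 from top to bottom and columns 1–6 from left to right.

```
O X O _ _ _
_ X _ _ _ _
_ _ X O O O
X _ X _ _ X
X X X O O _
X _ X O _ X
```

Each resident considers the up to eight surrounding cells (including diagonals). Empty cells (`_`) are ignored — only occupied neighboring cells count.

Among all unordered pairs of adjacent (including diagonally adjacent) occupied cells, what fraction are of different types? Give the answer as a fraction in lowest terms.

Scan each occupied cell's neighbors to the right and below (and the two forward diagonals) so each pair is counted once.
Row 1: O(1,1)–X(1,2)≠ O(1,1)–X(2,2)≠ X(1,2)–O(1,3)≠ X(1,2)–X(2,2)= O(1,3)–X(2,2)≠  → 4/5 unlike.
Row 2: X(2,2)–X(3,3)=  → 0/1 unlike.
Row 3: X(3,3)–O(3,4)≠ X(3,3)–X(4,3)= O(3,4)–O(3,5)= O(3,4)–X(4,3)≠ O(3,5)–O(3,6)= O(3,5)–X(4,6)≠ O(3,6)–X(4,6)≠  → 4/7 unlike.
Row 4: X(4,1)–X(5,1)= X(4,1)–X(5,2)= X(4,3)–X(5,3)= X(4,3)–O(5,4)≠ X(4,3)–X(5,2)= X(4,6)–O(5,5)≠  → 2/6 unlike.
Row 5: X(5,1)–X(5,2)= X(5,1)–X(6,1)= X(5,2)–X(5,3)= X(5,2)–X(6,3)= X(5,2)–X(6,1)= X(5,3)–O(5,4)≠ X(5,3)–X(6,3)= X(5,3)–O(6,4)≠ O(5,4)–O(5,5)= O(5,4)–O(6,4)= O(5,4)–X(6,3)≠ O(5,5)–X(6,6)≠ O(5,5)–O(6,4)=  → 4/13 unlike.
Row 6: X(6,3)–O(6,4)≠  → 1/1 unlike.
Total adjacent occupied pairs: 33; unlike-type pairs: 15.
15/33 reduces to 5/11.

5/11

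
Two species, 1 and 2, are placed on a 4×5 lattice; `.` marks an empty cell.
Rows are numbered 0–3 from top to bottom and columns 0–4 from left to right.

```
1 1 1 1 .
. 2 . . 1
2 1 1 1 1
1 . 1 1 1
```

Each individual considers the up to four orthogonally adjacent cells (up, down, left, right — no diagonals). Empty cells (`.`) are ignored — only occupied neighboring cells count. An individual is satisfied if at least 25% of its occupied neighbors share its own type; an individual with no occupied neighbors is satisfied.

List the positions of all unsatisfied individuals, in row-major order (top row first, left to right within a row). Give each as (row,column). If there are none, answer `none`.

(0,0)1 1/1 satisfied
(0,1)1 2/3 satisfied
(0,2)1 2/2 satisfied
(0,3)1 1/1 satisfied
(1,1)2 0/2 not
(1,4)1 1/1 satisfied
(2,0)2 0/2 not
(2,1)1 1/3 satisfied
(2,2)1 3/3 satisfied
(2,3)1 3/3 satisfied
(2,4)1 3/3 satisfied
(3,0)1 0/1 not
(3,2)1 2/2 satisfied
(3,3)1 3/3 satisfied
(3,4)1 2/2 satisfied

(1,1), (2,0), (3,0)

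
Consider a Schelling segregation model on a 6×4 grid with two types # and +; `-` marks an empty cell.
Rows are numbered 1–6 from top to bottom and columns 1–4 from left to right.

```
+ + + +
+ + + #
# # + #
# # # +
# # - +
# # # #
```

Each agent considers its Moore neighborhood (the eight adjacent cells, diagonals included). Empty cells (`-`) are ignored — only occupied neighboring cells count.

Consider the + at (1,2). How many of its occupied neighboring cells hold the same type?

Occupied neighbors of (1,2): (1,1)=+, (1,3)=+, (2,1)=+, (2,2)=+, (2,3)=+.
Same type (+): 5 of 5.

5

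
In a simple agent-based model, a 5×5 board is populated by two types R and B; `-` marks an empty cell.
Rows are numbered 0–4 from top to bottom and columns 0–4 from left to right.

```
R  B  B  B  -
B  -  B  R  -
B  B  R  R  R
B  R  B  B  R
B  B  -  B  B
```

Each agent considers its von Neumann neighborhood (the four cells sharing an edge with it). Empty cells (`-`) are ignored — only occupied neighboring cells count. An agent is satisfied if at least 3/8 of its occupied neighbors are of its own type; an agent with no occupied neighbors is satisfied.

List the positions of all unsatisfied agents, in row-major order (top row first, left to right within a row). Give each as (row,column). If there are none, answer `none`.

Row 0: (0,0)R 0/2 unhappy · (0,1)B 1/2 ok · (0,2)B 3/3 ok · (0,3)B 1/2 ok
Row 1: (1,0)B 1/2 ok · (1,2)B 1/3 unhappy · (1,3)R 1/3 unhappy
Row 2: (2,0)B 3/3 ok · (2,1)B 1/3 unhappy · (2,2)R 1/4 unhappy · (2,3)R 3/4 ok · (2,4)R 2/2 ok
Row 3: (3,0)B 2/3 ok · (3,1)R 0/4 unhappy · (3,2)B 1/3 unhappy · (3,3)B 2/4 ok · (3,4)R 1/3 unhappy
Row 4: (4,0)B 2/2 ok · (4,1)B 1/2 ok · (4,3)B 2/2 ok · (4,4)B 1/2 ok

(0,0), (1,2), (1,3), (2,1), (2,2), (3,1), (3,2), (3,4)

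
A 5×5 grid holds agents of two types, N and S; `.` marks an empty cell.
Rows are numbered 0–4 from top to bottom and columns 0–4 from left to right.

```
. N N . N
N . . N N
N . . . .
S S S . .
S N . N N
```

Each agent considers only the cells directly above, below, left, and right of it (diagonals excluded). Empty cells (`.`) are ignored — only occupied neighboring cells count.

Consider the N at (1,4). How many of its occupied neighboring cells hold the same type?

2

Occupied neighbors of (1,4): (0,4)=N, (1,3)=N.
Same type (N): 2 of 2.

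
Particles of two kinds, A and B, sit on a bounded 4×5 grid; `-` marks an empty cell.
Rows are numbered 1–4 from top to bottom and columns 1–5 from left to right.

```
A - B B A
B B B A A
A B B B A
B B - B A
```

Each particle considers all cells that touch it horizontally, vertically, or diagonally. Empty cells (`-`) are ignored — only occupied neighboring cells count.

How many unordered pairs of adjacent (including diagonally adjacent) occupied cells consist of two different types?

19

Scan each occupied cell's neighbors to the right and below (and the two forward diagonals) so each pair is counted once.
Row 1: A(1,1)–B(2,1)≠ A(1,1)–B(2,2)≠ B(1,3)–B(1,4)= B(1,3)–B(2,3)= B(1,3)–A(2,4)≠ B(1,3)–B(2,2)= B(1,4)–A(1,5)≠ B(1,4)–A(2,4)≠ B(1,4)–A(2,5)≠ B(1,4)–B(2,3)= A(1,5)–A(2,5)= A(1,5)–A(2,4)=  → 6/12 unlike.
Row 2: B(2,1)–B(2,2)= B(2,1)–A(3,1)≠ B(2,1)–B(3,2)= B(2,2)–B(2,3)= B(2,2)–B(3,2)= B(2,2)–B(3,3)= B(2,2)–A(3,1)≠ B(2,3)–A(2,4)≠ B(2,3)–B(3,3)= B(2,3)–B(3,4)= B(2,3)–B(3,2)= A(2,4)–A(2,5)= A(2,4)–B(3,4)≠ A(2,4)–A(3,5)= A(2,4)–B(3,3)≠ A(2,5)–A(3,5)= A(2,5)–B(3,4)≠  → 6/17 unlike.
Row 3: A(3,1)–B(3,2)≠ A(3,1)–B(4,1)≠ A(3,1)–B(4,2)≠ B(3,2)–B(3,3)= B(3,2)–B(4,2)= B(3,2)–B(4,1)= B(3,3)–B(3,4)= B(3,3)–B(4,4)= B(3,3)–B(4,2)= B(3,4)–A(3,5)≠ B(3,4)–B(4,4)= B(3,4)–A(4,5)≠ A(3,5)–A(4,5)= A(3,5)–B(4,4)≠  → 6/14 unlike.
Row 4: B(4,1)–B(4,2)= B(4,4)–A(4,5)≠  → 1/2 unlike.
Total adjacent occupied pairs: 45; unlike-type pairs: 19.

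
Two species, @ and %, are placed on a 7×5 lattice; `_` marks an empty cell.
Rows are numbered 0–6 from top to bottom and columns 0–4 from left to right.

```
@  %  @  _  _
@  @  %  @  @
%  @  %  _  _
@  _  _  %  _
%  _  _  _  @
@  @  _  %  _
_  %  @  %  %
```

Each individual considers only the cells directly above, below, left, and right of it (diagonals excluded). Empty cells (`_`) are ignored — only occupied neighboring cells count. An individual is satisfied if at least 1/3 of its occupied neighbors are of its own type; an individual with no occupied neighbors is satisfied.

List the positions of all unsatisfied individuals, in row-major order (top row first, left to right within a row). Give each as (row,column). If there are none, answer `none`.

Row 0: (0,0)@ 1/2 satisfied · (0,1)% 0/3 not · (0,2)@ 0/2 not
Row 1: (1,0)@ 2/3 satisfied · (1,1)@ 2/4 satisfied · (1,2)% 1/4 not · (1,3)@ 1/2 satisfied · (1,4)@ 1/1 satisfied
Row 2: (2,0)% 0/3 not · (2,1)@ 1/3 satisfied · (2,2)% 1/2 satisfied
Row 3: (3,0)@ 0/2 not · (3,3)% 0/0 satisfied
Row 4: (4,0)% 0/2 not · (4,4)@ 0/0 satisfied
Row 5: (5,0)@ 1/2 satisfied · (5,1)@ 1/2 satisfied · (5,3)% 1/1 satisfied
Row 6: (6,1)% 0/2 not · (6,2)@ 0/2 not · (6,3)% 2/3 satisfied · (6,4)% 1/1 satisfied

(0,1), (0,2), (1,2), (2,0), (3,0), (4,0), (6,1), (6,2)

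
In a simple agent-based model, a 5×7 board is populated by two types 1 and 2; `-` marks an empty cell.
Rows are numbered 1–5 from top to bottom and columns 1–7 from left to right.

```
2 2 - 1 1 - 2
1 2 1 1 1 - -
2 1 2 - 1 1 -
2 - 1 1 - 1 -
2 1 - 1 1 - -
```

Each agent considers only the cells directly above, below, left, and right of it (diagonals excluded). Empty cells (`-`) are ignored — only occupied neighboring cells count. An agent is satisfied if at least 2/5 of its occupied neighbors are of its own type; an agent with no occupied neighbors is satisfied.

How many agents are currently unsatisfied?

7

Row 1: (1,1)2 1/2 ✓ · (1,2)2 2/2 ✓ · (1,4)1 2/2 ✓ · (1,5)1 2/2 ✓ · (1,7)2 0/0 ✓
Row 2: (2,1)1 0/3 ✗ · (2,2)2 1/4 ✗ · (2,3)1 1/3 ✗ · (2,4)1 3/3 ✓ · (2,5)1 3/3 ✓
Row 3: (3,1)2 1/3 ✗ · (3,2)1 0/3 ✗ · (3,3)2 0/3 ✗ · (3,5)1 2/2 ✓ · (3,6)1 2/2 ✓
Row 4: (4,1)2 2/2 ✓ · (4,3)1 1/2 ✓ · (4,4)1 2/2 ✓ · (4,6)1 1/1 ✓
Row 5: (5,1)2 1/2 ✓ · (5,2)1 0/1 ✗ · (5,4)1 2/2 ✓ · (5,5)1 1/1 ✓
Unsatisfied: (2,1), (2,2), (2,3), (3,1), (3,2), (3,3), (5,2) — 7 in total.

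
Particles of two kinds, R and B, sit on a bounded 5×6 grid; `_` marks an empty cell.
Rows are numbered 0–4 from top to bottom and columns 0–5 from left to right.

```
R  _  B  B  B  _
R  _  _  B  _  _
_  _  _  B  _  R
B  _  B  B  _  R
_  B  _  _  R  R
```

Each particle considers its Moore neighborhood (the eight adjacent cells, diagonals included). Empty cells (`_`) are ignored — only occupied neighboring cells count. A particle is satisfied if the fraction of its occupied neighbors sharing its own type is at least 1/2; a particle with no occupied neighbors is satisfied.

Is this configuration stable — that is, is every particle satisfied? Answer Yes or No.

Yes

Row 0: (0,0)R 1/1 satisfied · (0,2)B 2/2 satisfied · (0,3)B 3/3 satisfied · (0,4)B 2/2 satisfied
Row 1: (1,0)R 1/1 satisfied · (1,3)B 4/4 satisfied
Row 2: (2,3)B 3/3 satisfied · (2,5)R 1/1 satisfied
Row 3: (3,0)B 1/1 satisfied · (3,2)B 3/3 satisfied · (3,3)B 2/3 satisfied · (3,5)R 3/3 satisfied
Row 4: (4,1)B 2/2 satisfied · (4,4)R 2/3 satisfied · (4,5)R 2/2 satisfied
All meet the threshold, so the configuration is stable.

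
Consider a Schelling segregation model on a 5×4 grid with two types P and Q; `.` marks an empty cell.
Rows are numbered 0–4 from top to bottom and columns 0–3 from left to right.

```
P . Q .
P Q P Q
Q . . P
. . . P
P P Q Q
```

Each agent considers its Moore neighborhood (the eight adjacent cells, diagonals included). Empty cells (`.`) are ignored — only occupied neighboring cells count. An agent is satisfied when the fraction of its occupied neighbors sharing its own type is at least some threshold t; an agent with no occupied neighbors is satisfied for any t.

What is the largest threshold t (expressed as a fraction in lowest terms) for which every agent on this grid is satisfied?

(0,0)P 1/2
(0,2)Q 2/3
(1,0)P 1/3
(1,1)Q 2/5
(1,2)P 1/4
(1,3)Q 1/3
(2,0)Q 1/2
(2,3)P 2/3
(3,3)P 1/3
(4,0)P 1/1
(4,1)P 1/2
(4,2)Q 1/3
(4,3)Q 1/2
The smallest same-type fraction is 1/4 at (1,2), which reduces to 1/4. Any threshold above that leaves this agent unsatisfied.

1/4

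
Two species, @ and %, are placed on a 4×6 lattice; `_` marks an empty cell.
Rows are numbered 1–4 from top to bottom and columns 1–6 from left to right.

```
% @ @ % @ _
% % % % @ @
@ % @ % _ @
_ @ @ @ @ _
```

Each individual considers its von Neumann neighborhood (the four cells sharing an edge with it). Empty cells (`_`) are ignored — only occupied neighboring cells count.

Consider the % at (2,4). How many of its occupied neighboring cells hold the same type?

Occupied neighbors of (2,4): (1,4)=%, (3,4)=%, (2,3)=%, (2,5)=@.
Same type (%): 3 of 4.

3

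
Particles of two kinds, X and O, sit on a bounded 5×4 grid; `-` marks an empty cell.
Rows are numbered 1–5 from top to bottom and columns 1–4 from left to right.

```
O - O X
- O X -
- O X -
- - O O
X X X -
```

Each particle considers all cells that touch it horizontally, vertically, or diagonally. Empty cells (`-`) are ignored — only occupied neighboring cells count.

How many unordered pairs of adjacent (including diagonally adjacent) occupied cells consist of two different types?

Scan each occupied cell's neighbors to the right and below (and the two forward diagonals) so each pair is counted once.
Row 1: O(1,1)–O(2,2)= O(1,3)–X(1,4)≠ O(1,3)–X(2,3)≠ O(1,3)–O(2,2)= X(1,4)–X(2,3)=  → 2/5 unlike.
Row 2: O(2,2)–X(2,3)≠ O(2,2)–O(3,2)= O(2,2)–X(3,3)≠ X(2,3)–X(3,3)= X(2,3)–O(3,2)≠  → 3/5 unlike.
Row 3: O(3,2)–X(3,3)≠ O(3,2)–O(4,3)= X(3,3)–O(4,3)≠ X(3,3)–O(4,4)≠  → 3/4 unlike.
Row 4: O(4,3)–O(4,4)= O(4,3)–X(5,3)≠ O(4,3)–X(5,2)≠ O(4,4)–X(5,3)≠  → 3/4 unlike.
Row 5: X(5,1)–X(5,2)= X(5,2)–X(5,3)=  → 0/2 unlike.
Total adjacent occupied pairs: 20; unlike-type pairs: 11.

11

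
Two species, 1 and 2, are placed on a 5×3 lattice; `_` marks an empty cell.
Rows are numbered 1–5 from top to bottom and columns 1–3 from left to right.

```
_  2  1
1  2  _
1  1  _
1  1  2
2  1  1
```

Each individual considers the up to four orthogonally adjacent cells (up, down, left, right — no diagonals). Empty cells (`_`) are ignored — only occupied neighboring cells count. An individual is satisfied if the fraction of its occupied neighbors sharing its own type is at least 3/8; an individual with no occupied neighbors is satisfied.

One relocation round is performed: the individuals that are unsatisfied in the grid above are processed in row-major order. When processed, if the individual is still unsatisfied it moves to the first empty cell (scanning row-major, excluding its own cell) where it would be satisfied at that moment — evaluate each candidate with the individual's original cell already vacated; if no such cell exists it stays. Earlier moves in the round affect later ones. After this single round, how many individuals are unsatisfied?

0

Initially unsatisfied (in order): (1,3), (2,2), (4,3), (5,1).
  (1,3) → (1,1).
  (2,2) → (1,3).
  (4,3) → (2,3).
  (5,1) → (2,2).
Resulting grid:
1 2 2
1 2 2
1 1 _
1 1 _
_ 1 1
All satisfied now.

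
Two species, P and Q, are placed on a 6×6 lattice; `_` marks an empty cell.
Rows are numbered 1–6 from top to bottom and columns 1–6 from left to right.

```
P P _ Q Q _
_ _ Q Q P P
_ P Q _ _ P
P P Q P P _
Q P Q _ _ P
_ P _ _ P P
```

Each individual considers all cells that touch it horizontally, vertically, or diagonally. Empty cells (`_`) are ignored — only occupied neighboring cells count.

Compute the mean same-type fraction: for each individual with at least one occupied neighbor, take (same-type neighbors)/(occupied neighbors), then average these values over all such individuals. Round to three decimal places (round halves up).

(1,1)P 1/1
(1,2)P 1/2
(1,4)Q 3/4
(1,5)Q 2/4
(2,3)Q 3/5
(2,4)Q 4/5
(2,5)P 2/5
(2,6)P 2/3
(3,2)P 2/5
(3,3)Q 3/6
(3,6)P 3/3
(4,1)P 3/4
(4,2)P 3/7
(4,3)Q 2/6
(4,4)P 1/4
(4,5)P 3/3
(5,1)Q 0/4
(5,2)P 3/6
(5,3)Q 1/5
(5,6)P 3/3
(6,2)P 1/3
(6,5)P 2/2
(6,6)P 2/2
Sum over 23 individuals: 1/1 + 1/2 + 3/4 + 2/4 + 3/5 + 4/5 + 2/5 + 2/3 + 2/5 + 3/6 + 3/3 + 3/4 + 3/7 + 2/6 + 1/4 + 3/3 + 0/4 + 3/6 + 1/5 + 3/3 + 1/3 + 2/2 + 2/2 = 5843/420; mean = 5843/420 ÷ 23 = 5843/9660 = 0.604865… → 0.605.

0.605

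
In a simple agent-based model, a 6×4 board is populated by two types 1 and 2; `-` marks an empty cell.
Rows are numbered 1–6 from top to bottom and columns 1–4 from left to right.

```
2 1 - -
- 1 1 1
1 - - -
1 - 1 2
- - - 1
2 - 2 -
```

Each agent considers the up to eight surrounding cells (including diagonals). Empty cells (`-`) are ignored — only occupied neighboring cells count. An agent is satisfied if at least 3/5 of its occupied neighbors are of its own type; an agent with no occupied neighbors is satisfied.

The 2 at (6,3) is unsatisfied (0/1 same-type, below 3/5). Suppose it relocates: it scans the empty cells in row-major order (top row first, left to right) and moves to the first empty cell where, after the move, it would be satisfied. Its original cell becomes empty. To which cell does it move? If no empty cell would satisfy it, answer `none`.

(6,2)

Vacating (6,3). Empty cells in order:
  (1,3): 0/4 same-type → still unsatisfied.
  (1,4): 0/2 same-type → still unsatisfied.
  (2,1): 1/4 same-type → still unsatisfied.
  (3,2): 0/5 same-type → still unsatisfied.
  (3,3): 1/5 same-type → still unsatisfied.
  (3,4): 1/4 same-type → still unsatisfied.
  (4,2): 0/3 same-type → still unsatisfied.
  (5,1): 1/2 same-type → still unsatisfied.
  (5,2): 1/3 same-type → still unsatisfied.
  (5,3): 1/3 same-type → still unsatisfied.
  (6,2): 1/1 same-type → satisfied — stop here.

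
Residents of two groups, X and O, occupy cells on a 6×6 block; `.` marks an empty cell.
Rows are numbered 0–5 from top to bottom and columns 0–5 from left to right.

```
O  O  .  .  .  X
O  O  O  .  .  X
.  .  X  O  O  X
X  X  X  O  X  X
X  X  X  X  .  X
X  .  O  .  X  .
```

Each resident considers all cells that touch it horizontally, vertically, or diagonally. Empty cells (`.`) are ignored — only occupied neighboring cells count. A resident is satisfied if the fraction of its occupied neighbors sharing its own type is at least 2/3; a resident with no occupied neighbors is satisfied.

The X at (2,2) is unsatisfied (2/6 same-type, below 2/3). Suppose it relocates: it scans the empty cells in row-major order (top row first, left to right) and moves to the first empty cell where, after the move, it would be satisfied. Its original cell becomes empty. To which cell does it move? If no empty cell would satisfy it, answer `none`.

Vacating (2,2). Empty cells in order:
  (0,2): 0/3 same-type → still unsatisfied.
  (0,3): 0/1 same-type → still unsatisfied.
  (0,4): 2/2 same-type → satisfied — stop here.

(0,4)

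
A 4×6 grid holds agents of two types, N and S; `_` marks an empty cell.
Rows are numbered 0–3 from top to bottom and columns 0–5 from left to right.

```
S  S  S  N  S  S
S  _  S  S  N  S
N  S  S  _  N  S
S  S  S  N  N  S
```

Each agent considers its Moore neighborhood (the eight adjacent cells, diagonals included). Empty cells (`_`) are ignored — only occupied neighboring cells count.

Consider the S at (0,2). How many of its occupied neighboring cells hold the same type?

3

Occupied neighbors of (0,2): (0,1)=S, (0,3)=N, (1,2)=S, (1,3)=S.
Same type (S): 3 of 4.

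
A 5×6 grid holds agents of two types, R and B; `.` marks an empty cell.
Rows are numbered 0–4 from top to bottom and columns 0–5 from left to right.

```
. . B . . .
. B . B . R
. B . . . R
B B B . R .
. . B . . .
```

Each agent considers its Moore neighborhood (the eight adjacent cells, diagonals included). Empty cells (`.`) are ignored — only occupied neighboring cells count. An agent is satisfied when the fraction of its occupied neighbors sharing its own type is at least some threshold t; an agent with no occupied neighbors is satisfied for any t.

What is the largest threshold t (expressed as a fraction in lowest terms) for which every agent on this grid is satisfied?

Row 0: (0,2)B 2/2
Row 1: (1,1)B 2/2 · (1,3)B 1/1 · (1,5)R 1/1
Row 2: (2,1)B 4/4 · (2,5)R 2/2
Row 3: (3,0)B 2/2 · (3,1)B 4/4 · (3,2)B 3/3 · (3,4)R 1/1
Row 4: (4,2)B 2/2
The smallest same-type fraction is 2/2 at (0,2), which reduces to 1/1. Any threshold above that leaves this agent unsatisfied.

1/1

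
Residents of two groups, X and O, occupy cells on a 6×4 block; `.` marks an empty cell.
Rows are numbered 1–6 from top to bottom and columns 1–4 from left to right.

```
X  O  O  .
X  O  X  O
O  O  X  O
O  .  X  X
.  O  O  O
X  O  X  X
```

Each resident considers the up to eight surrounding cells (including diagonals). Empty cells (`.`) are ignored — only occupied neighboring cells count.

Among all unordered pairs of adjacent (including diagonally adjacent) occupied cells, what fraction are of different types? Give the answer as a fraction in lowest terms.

32/53

Scan each occupied cell's neighbors to the right and below (and the two forward diagonals) so each pair is counted once.
From row 1: 5 unlike of 10 pairs (running 5/10).
From row 2: 9 unlike of 13 pairs (running 14/23).
From row 3: 5 unlike of 10 pairs (running 19/33).
From row 4: 5 unlike of 7 pairs (running 24/40).
From row 5: 6 unlike of 10 pairs (running 30/50).
From row 6: 2 unlike of 3 pairs (running 32/53).
Total adjacent occupied pairs: 53; unlike-type pairs: 32.
32/53 is already in lowest terms.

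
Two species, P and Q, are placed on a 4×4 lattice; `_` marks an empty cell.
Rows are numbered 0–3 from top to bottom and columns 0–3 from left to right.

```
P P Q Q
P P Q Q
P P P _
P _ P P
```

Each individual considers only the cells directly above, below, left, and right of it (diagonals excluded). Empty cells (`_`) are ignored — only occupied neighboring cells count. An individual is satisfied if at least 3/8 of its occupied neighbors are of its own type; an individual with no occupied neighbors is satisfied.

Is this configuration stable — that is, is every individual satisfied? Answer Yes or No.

(0,0)P 2/2 satisfied
(0,1)P 2/3 satisfied
(0,2)Q 2/3 satisfied
(0,3)Q 2/2 satisfied
(1,0)P 3/3 satisfied
(1,1)P 3/4 satisfied
(1,2)Q 2/4 satisfied
(1,3)Q 2/2 satisfied
(2,0)P 3/3 satisfied
(2,1)P 3/3 satisfied
(2,2)P 2/3 satisfied
(3,0)P 1/1 satisfied
(3,2)P 2/2 satisfied
(3,3)P 1/1 satisfied
All meet the threshold, so the configuration is stable.

Yes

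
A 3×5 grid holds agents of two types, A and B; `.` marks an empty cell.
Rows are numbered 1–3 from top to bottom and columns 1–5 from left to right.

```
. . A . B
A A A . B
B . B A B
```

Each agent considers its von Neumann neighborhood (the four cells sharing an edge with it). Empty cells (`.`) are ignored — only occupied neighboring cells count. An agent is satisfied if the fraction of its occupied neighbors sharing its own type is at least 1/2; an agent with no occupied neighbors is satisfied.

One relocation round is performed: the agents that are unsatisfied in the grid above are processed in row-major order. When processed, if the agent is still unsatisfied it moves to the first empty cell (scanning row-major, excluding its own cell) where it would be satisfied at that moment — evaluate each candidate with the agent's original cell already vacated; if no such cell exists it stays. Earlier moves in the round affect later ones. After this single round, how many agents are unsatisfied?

0

Initially unsatisfied (in order): (3,1), (3,3), (3,4).
  (3,1) → (1,4).
  (3,3) → (2,4).
  (3,4) → (1,1).
Resulting grid:
A . A B B
A A A B B
. . . . B
All satisfied now.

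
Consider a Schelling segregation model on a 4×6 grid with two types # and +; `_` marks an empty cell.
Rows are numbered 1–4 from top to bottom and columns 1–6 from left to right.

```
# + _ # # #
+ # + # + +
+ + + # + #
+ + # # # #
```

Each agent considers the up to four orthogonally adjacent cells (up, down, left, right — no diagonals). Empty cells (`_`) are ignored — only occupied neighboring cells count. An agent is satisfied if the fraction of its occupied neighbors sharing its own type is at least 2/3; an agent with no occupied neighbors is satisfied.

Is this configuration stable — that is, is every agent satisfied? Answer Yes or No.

(1,1)# 0/2 unhappy
(1,2)+ 0/2 unhappy
(1,4)# 2/2 ok
(1,5)# 2/3 ok
(1,6)# 1/2 unhappy
(2,1)+ 1/3 unhappy
(2,2)# 0/4 unhappy
(2,3)+ 1/3 unhappy
(2,4)# 2/4 unhappy
(2,5)+ 2/4 unhappy
(2,6)+ 1/3 unhappy
(3,1)+ 3/3 ok
(3,2)+ 3/4 ok
(3,3)+ 2/4 unhappy
(3,4)# 2/4 unhappy
(3,5)+ 1/4 unhappy
(3,6)# 1/3 unhappy
(4,1)+ 2/2 ok
(4,2)+ 2/3 ok
(4,3)# 1/3 unhappy
(4,4)# 3/3 ok
(4,5)# 2/3 ok
(4,6)# 2/2 ok
For instance (1,1) has only 0/2 same-type neighbors, below 2/3.

No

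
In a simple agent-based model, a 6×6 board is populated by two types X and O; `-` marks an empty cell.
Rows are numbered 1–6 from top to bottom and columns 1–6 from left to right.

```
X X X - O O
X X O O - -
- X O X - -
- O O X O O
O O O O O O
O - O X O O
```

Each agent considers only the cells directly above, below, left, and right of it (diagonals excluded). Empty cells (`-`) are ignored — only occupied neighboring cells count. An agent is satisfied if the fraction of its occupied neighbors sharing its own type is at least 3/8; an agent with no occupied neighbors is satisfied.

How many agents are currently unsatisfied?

4

Row 1: (1,1)X 2/2 ok · (1,2)X 3/3 ok · (1,3)X 1/2 ok · (1,5)O 1/1 ok · (1,6)O 1/1 ok
Row 2: (2,1)X 2/2 ok · (2,2)X 3/4 ok · (2,3)O 2/4 ok · (2,4)O 1/2 ok
Row 3: (3,2)X 1/3 unhappy · (3,3)O 2/4 ok · (3,4)X 1/3 unhappy
Row 4: (4,2)O 2/3 ok · (4,3)O 3/4 ok · (4,4)X 1/4 unhappy · (4,5)O 2/3 ok · (4,6)O 2/2 ok
Row 5: (5,1)O 2/2 ok · (5,2)O 3/3 ok · (5,3)O 4/4 ok · (5,4)O 2/4 ok · (5,5)O 4/4 ok · (5,6)O 3/3 ok
Row 6: (6,1)O 1/1 ok · (6,3)O 1/2 ok · (6,4)X 0/3 unhappy · (6,5)O 2/3 ok · (6,6)O 2/2 ok
Unsatisfied: (3,2), (3,4), (4,4), (6,4) — 4 in total.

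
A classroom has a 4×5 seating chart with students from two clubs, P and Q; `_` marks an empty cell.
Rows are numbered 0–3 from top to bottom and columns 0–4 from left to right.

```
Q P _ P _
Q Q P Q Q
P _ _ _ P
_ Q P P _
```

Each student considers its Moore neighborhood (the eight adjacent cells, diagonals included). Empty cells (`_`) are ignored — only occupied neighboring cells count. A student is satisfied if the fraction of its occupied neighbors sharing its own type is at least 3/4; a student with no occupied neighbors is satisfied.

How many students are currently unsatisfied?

(0,0)Q 2/3 ✗
(0,1)P 1/4 ✗
(0,3)P 1/3 ✗
(1,0)Q 2/4 ✗
(1,1)Q 2/5 ✗
(1,2)P 2/4 ✗
(1,3)Q 1/4 ✗
(1,4)Q 1/3 ✗
(2,0)P 0/3 ✗
(2,4)P 1/3 ✗
(3,1)Q 0/2 ✗
(3,2)P 1/2 ✗
(3,3)P 2/2 ✓
Unsatisfied: (0,0), (0,1), (0,3), (1,0), (1,1), (1,2), (1,3), (1,4), (2,0), (2,4), (3,1), (3,2) — 12 in total.

12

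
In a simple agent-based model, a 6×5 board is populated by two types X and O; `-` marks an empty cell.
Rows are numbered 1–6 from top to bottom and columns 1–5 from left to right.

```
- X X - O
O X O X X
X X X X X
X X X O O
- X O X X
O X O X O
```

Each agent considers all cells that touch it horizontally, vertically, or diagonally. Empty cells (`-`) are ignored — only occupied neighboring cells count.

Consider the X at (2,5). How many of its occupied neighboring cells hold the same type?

Occupied neighbors of (2,5): (1,5)=O, (2,4)=X, (3,4)=X, (3,5)=X.
Same type (X): 3 of 4.

3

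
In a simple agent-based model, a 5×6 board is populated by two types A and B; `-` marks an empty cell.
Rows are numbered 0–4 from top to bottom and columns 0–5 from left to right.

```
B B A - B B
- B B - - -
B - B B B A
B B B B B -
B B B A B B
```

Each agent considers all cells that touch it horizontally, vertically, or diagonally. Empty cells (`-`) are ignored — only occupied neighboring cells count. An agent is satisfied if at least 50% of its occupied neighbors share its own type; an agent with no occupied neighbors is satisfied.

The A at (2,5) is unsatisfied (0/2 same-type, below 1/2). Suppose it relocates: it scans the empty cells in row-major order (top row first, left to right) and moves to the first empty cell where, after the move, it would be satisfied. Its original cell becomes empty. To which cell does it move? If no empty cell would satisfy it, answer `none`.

none

Vacating (2,5). Empty cells in order:
  (0,3): 1/3 same-type → still unsatisfied.
  (1,0): 0/4 same-type → still unsatisfied.
  (1,3): 1/6 same-type → still unsatisfied.
  (1,4): 0/4 same-type → still unsatisfied.
  (1,5): 0/3 same-type → still unsatisfied.
  (2,1): 0/7 same-type → still unsatisfied.
  (3,5): 0/4 same-type → still unsatisfied.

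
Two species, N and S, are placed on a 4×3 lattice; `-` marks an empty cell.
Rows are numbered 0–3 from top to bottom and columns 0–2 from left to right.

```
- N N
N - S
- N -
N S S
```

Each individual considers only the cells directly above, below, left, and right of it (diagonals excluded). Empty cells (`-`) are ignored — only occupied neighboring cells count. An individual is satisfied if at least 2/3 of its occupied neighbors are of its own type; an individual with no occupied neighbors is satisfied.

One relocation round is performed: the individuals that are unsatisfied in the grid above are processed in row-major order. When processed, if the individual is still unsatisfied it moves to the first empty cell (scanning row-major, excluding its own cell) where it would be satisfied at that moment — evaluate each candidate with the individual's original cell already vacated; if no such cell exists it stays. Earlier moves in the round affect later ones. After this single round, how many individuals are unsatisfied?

1

Initially unsatisfied (in order): (0,2), (1,2), (2,1), (3,0), (3,1).
  (0,2) → (0,0).
  (1,2): now satisfied by earlier moves; stays.
  (2,1) → (1,1).
  (3,0) → (2,0).
  (3,1): now satisfied by earlier moves; stays.
Resulting grid:
N N -
N N S
N - -
- S S
Unsatisfied now: (1,2).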